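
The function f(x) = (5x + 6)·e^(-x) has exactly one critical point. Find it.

-1/5

Differentiating with the product rule gives f'(x) = (-5x - 1)·e^(-x). Since e^(-x) > 0, the only critical point is x = -1/5.
f''(-1/5) has the same sign as -5 < 0, so this is a local maximum.
f(-1/5) = (5)·e^(1/5) ≈ 6.1070.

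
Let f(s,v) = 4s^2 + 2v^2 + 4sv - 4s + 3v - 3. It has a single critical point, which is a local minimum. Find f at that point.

∂f/∂s = 8s + 4v - 4 = 0 and ∂f/∂v = 4s + 4v + 3 = 0, so (s, v) = (7/4, -5/2).
The Hessian has f_{ss} = 8, f_{vv} = 4, f_{sv} = 4, giving D = 16 > 0 with f_{ss} > 0, so the point is a local minimum.
f(7/4, -5/2) = -41/4.

-41/4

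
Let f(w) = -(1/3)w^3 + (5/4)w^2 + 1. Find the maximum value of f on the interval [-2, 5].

26/3

The derivative is -w^2 + (5/2)w, which vanishes at w = 0 and w = 5/2.
Compare values at every candidate in [-2, 5]: f(-2) = 26/3,  f(0) = 1,  f(5/2) = 173/48,  f(5) = -113/12.
The maximum over the interval is 26/3, attained at w = -2.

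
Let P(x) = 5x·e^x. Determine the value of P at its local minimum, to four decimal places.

Differentiating with the product rule gives P'(x) = (5x + 5)·e^x. Since e^x > 0, the only critical point is x = -1.
P''(-1) has the same sign as 5 > 0, so this is a local minimum.
P(-1) = (-5)·e^(-1) ≈ -1.8394.

-1.8394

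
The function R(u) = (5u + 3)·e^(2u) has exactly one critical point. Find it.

-11/10

R'(u) = 5·e^(2u) + (5u + 3)·2·e^(2u) = (10u + 11)·e^(2u). Since e^(2u) > 0, the only critical point is u = -11/10.
R''(-11/10) has the same sign as 10 > 0, so this is a local minimum.
R(-11/10) = (-5/2)·e^(-11/5) ≈ -0.2770.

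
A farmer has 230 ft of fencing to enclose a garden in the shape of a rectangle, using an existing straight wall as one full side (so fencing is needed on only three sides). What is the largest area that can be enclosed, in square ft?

13225/2

Let the sides perpendicular to the wall have length x and the parallel side y, so 2x + y = 230 and the area is A = xy = x(230 − 2x).
A'(x) = 230 − 4x = 0 gives x = 115/2, and A''(x) = −4 < 0 confirms a maximum.
Then y = 230 − 2·115/2 = 115 and A = 13225/2.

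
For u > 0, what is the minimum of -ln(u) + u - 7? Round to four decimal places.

R'(u) = -1/u + 1 = 0 gives u = 1.
R''(u) = 1/u², which is positive for u > 0, so this is a local minimum.
R(1) = -1·ln(1) + 1 - 7 ≈ -6.0000.

-6.0000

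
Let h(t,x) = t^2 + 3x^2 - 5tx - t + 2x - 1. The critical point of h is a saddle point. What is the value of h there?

∂h/∂t = 2t - 5x - 1 = 0 and ∂h/∂x = -5t + 6x + 2 = 0, so (t, x) = (4/13, -1/13).
The Hessian has h_{tt} = 2, h_{xx} = 6, h_{tx} = -5, giving D = -13 < 0, so the point is a saddle point.
h(4/13, -1/13) = -16/13.

-16/13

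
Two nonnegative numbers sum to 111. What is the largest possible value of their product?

12321/4

With x + y = 111, the product is P(x) = x(111 − x).
P'(x) = 111 − 2x = 0 gives x = 111/2; P'' = −2 < 0, so this is the maximum.
P = 111/2·111/2 = 12321/4.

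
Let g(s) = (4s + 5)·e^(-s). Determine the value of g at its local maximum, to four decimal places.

Differentiating with the product rule gives g'(s) = (-4s - 1)·e^(-s). Since e^(-s) > 0, the only critical point is s = -1/4.
g''(-1/4) has the same sign as -4 < 0, so this is a local maximum.
g(-1/4) = (4)·e^(1/4) ≈ 5.1361.

5.1361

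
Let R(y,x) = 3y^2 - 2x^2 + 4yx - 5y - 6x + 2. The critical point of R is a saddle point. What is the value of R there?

9/20

∂R/∂y = 6y + 4x - 5 = 0 and ∂R/∂x = 4y - 4x - 6 = 0, so (y, x) = (11/10, -2/5).
The Hessian has R_{yy} = 6, R_{xx} = -4, R_{yx} = 4, giving D = -40 < 0, so the point is a saddle point.
R(11/10, -2/5) = 9/20.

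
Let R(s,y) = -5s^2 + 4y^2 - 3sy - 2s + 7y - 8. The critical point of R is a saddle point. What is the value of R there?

∂R/∂s = -10s - 3y - 2 = 0 and ∂R/∂y = -3s + 8y + 7 = 0, so (s, y) = (5/89, -76/89).
The Hessian has R_{ss} = -10, R_{yy} = 8, R_{sy} = -3, giving D = -89 < 0, so the point is a saddle point.
R(5/89, -76/89) = -983/89.

-983/89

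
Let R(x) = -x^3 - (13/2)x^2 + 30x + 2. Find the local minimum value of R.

-196

R'(x) = -3x^2 - 13x + 30. Setting R'(x) = 0 gives x ∈ {-6, 5/3}.
R''(x) = -6x - 13. R''(-6) = 23 > 0 ⇒ local minimum; R''(5/3) = -23 < 0 ⇒ local maximum.
Thus R has its local minimum at x = -6, with value -196.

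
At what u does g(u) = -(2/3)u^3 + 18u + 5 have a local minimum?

g'(u) = -2u^2 + 18 = 0 at u = -3, 3.
Since g''(u) = -4u, we get g''(-3) = 12 > 0 ⇒ local minimum; g''(3) = -12 < 0 ⇒ local maximum.
Thus g has its local minimum at u = -3, with value -31.

-3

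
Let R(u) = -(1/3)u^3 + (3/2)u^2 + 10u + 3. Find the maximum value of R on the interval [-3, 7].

293/6

R'(u) = -u^2 + 3u + 10, which vanishes at u = -2 and u = 5.
Evaluating at the critical points and endpoints: R(-3) = -9/2,  R(-2) = -25/3,  R(5) = 293/6,  R(7) = 193/6.
Hence the absolute maximum is 293/6 at u = 5.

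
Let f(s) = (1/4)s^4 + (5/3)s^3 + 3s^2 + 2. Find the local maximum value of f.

f'(s) = s^3 + 5s^2 + 6s. Setting f'(s) = 0 gives s ∈ {-3, -2, 0}.
Since f''(s) = 3s^2 + 10s + 6, we get f''(-3) = 3 > 0 ⇒ local minimum; f''(-2) = -2 < 0 ⇒ local maximum; f''(0) = 6 > 0 ⇒ local minimum.
So the local maximum value is f(-2) = 14/3.

14/3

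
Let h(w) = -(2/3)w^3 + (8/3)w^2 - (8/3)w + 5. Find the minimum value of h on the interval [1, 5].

Differentiating, h'(w) = -2w^2 + (16/3)w - 8/3; whose only zero in [1, 5] is w = 2.
Compare values at every candidate in [1, 5]: h(1) = 13/3; h(2) = 5; h(5) = -25.
So the minimum is h(5) = -25.

-25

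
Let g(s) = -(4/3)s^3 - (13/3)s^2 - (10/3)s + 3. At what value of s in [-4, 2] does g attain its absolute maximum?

-4

Differentiating, g'(s) = -4s^2 - (26/3)s - 10/3; which vanishes at s = -5/3 and s = -1/2.
Evaluating at the critical points and endpoints: g(-4) = 97/3, g(-5/3) = 218/81, g(-1/2) = 15/4, g(2) = -95/3.
Hence the absolute maximum is 97/3 at s = -4.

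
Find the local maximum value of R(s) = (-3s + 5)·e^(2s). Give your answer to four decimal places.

15.4684

R'(s) = (-3)·e^(2s) + (-3s + 5)·2·e^(2s) = (-6s + 7)·e^(2s). Since e^(2s) > 0, the only critical point is s = 7/6.
R''(7/6) has the same sign as -6 < 0, so this is a local maximum.
R(7/6) = (3/2)·e^(7/3) ≈ 15.4684.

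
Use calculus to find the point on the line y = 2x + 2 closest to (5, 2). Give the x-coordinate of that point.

Minimize D(x)^2 = (x - 5)^2 + (2x)^2.
d/dx[D^2] = 2(x - 5) + 2·2·(2x) = 0 ⇒ x = 1.
Then y = 4 and the distance is √(20) ≈ 4.4721.

1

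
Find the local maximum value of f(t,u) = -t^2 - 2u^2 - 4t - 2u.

9/2

∂f/∂t = -2t - 4 = 0 and ∂f/∂u = -4u - 2 = 0, so (t, u) = (-2, -1/2).
The Hessian has f_{tt} = -2, f_{uu} = -4, f_{tu} = 0, giving D = 8 > 0 with f_{tt} < 0, so the point is a local maximum.
f(-2, -1/2) = 9/2.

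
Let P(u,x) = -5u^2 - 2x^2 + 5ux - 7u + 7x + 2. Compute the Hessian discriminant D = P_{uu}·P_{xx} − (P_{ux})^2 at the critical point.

15

∂P/∂u = -10u + 5x - 7 = 0 and ∂P/∂x = 5u - 4x + 7 = 0, so (u, x) = (7/15, 7/3).
The Hessian has P_{uu} = -10, P_{xx} = -4, P_{ux} = 5, giving D = 15 > 0 with P_{uu} < 0, so the point is a local maximum.
D = (-10)·(-4) − (5)^2 = 15.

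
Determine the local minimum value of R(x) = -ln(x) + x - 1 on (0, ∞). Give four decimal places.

R'(x) = -1/x + 1 = 0 gives x = 1.
R''(x) = 1/x², which is positive for x > 0, so this is a local minimum.
R(1) = -1·ln(1) + 1 - 1 ≈ 0.0000.

0.0000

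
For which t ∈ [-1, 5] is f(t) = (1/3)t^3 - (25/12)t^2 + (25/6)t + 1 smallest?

-1

Differentiating, f'(t) = t^2 - (25/6)t + 25/6; which vanishes at t = 5/3 and t = 5/2.
Candidates: f(-1) = -67/12, f(5/3) = 1199/324, f(5/2) = 173/48, f(5) = 137/12.
Hence the absolute minimum is -67/12 at t = -1.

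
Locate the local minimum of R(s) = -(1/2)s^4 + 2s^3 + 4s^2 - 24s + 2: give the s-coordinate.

2

Critical points: R'(s) = -2s^3 + 6s^2 + 8s - 24 vanishes at s = -2, 2, 3.
R''(s) = -6s^2 + 12s + 8. R''(-2) = -40 < 0 ⇒ local maximum; R''(2) = 8 > 0 ⇒ local minimum; R''(3) = -10 < 0 ⇒ local maximum.
Thus R has its local minimum at s = 2, with value -22.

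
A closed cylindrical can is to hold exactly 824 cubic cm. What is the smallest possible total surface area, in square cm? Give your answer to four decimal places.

486.5558

With radius r and height h, πr²h = 824 so h = 824/(πr²), and S(r) = 2πr² + 2πrh = 2πr² + 2·824/r.
S'(r) = 4πr − 2·824/r² = 0 ⇒ r³ = 824/(2π), so r ≈ 5.0806 and h = 2r ≈ 10.1612.
S''(r) = 4π + 4·824/r³ > 0, so this is the minimum; S ≈ 486.5558.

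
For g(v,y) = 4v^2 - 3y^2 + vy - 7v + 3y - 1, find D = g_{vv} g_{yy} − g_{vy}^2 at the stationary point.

-49

∂g/∂v = 8v + y - 7 = 0 and ∂g/∂y = v - 6y + 3 = 0, so (v, y) = (39/49, 31/49).
The Hessian has g_{vv} = 8, g_{yy} = -6, g_{vy} = 1, giving D = -49 < 0, so the point is a saddle point.
D = (8)·(-6) − (1)^2 = -49.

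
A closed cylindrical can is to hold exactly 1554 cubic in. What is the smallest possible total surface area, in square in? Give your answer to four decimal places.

742.7031

With radius r and height h, πr²h = 1554 so h = 1554/(πr²), and S(r) = 2πr² + 2πrh = 2πr² + 2·1554/r.
S'(r) = 4πr − 2·1554/r² = 0 ⇒ r³ = 1554/(2π), so r ≈ 6.2771 and h = 2r ≈ 12.5541.
S''(r) = 4π + 4·1554/r³ > 0, so this is the minimum; S ≈ 742.7031.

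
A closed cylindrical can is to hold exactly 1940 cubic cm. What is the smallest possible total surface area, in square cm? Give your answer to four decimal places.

861.0910

With radius r and height h, πr²h = 1940 so h = 1940/(πr²), and S(r) = 2πr² + 2πrh = 2πr² + 2·1940/r.
S'(r) = 4πr − 2·1940/r² = 0 ⇒ r³ = 1940/(2π), so r ≈ 6.7589 and h = 2r ≈ 13.5177.
S''(r) = 4π + 4·1940/r³ > 0, so this is the minimum; S ≈ 861.0910.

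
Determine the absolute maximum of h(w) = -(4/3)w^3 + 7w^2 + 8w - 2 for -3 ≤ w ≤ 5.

73

h'(w) = -4w^2 + 14w + 8, which vanishes at w = -1/2 and w = 4.
Evaluating at the critical points and endpoints: h(-3) = 73,  h(-1/2) = -49/12,  h(4) = 170/3,  h(5) = 139/3.
Hence the absolute maximum is 73 at w = -3.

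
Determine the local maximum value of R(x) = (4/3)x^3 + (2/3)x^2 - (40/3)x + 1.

R'(x) = 4x^2 + (4/3)x - 40/3. Setting R'(x) = 0 gives x ∈ {-2, 5/3}.
R''(x) = 8x + 4/3. R''(-2) = -44/3 < 0 ⇒ local maximum; R''(5/3) = 44/3 > 0 ⇒ local minimum.
Thus R has its local maximum at x = -2, with value 59/3.

59/3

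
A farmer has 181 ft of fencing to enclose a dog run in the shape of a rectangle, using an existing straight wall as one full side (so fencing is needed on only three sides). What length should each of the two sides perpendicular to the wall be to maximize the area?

Let the sides perpendicular to the wall have length x and the parallel side y, so 2x + y = 181 and the area is A = xy = x(181 − 2x).
A'(x) = 181 − 4x = 0 gives x = 181/4, and A''(x) = −4 < 0 confirms a maximum.
Then y = 181 − 2·181/4 = 181/2 and A = 32761/8.

181/4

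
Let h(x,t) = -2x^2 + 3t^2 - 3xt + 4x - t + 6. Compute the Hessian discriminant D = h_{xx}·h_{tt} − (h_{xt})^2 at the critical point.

-33

∂h/∂x = -4x - 3t + 4 = 0 and ∂h/∂t = -3x + 6t - 1 = 0, so (x, t) = (7/11, 16/33).
The Hessian has h_{xx} = -4, h_{tt} = 6, h_{xt} = -3, giving D = -33 < 0, so the point is a saddle point.
D = (-4)·(6) − (-3)^2 = -33.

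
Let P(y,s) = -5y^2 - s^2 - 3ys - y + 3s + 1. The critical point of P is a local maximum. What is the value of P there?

6

∂P/∂y = -10y - 3s - 1 = 0 and ∂P/∂s = -3y - 2s + 3 = 0, so (y, s) = (-1, 3).
The Hessian has P_{yy} = -10, P_{ss} = -2, P_{ys} = -3, giving D = 11 > 0 with P_{yy} < 0, so the point is a local maximum.
P(-1, 3) = 6.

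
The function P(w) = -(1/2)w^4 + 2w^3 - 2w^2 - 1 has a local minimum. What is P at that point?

-3/2

P'(w) = -2w^3 + 6w^2 - 4w = 0 at w = 0, 1, 2.
Second-derivative test with P''(w) = -6w^2 + 12w - 4: P''(0) = -4 < 0 ⇒ local maximum; P''(1) = 2 > 0 ⇒ local minimum; P''(2) = -4 < 0 ⇒ local maximum.
The local minimum is P(1) = -3/2.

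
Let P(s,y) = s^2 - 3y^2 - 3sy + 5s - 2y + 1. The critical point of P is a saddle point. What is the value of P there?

-80/21

∂P/∂s = 2s - 3y + 5 = 0 and ∂P/∂y = -3s - 6y - 2 = 0, so (s, y) = (-12/7, 11/21).
The Hessian has P_{ss} = 2, P_{yy} = -6, P_{sy} = -3, giving D = -21 < 0, so the point is a saddle point.
P(-12/7, 11/21) = -80/21.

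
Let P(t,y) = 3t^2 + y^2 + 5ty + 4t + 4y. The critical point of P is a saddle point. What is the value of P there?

∂P/∂t = 6t + 5y + 4 = 0 and ∂P/∂y = 5t + 2y + 4 = 0, so (t, y) = (-12/13, 4/13).
The Hessian has P_{tt} = 6, P_{yy} = 2, P_{ty} = 5, giving D = -13 < 0, so the point is a saddle point.
P(-12/13, 4/13) = -16/13.

-16/13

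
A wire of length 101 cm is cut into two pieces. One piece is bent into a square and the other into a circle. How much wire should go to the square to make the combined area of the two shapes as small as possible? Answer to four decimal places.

56.5700

Let x be the length used for the square. Square side x/4; circle radius (101−x)/(2π).
A(x) = (x/4)² + π·((101−x)/(2π))² = x²/16 + (101−x)²/(4π) for 0 ≤ x ≤ 101. A'(x) = x/8 − (101−x)/(2π) = 0 gives x = 4·101/(π+4) ≈ 56.5700.
A'' = 1/8 + 1/(2π) > 0, so this gives the minimum combined area; x ≈ 56.5700 cm to the square.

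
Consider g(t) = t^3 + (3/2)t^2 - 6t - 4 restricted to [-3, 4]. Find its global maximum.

Differentiating, g'(t) = 3t^2 + 3t - 6; which vanishes at t = -2 and t = 1.
Candidates: g(-3) = 1/2,  g(-2) = 6,  g(1) = -15/2,  g(4) = 60.
The maximum over the interval is 60, attained at t = 4.

60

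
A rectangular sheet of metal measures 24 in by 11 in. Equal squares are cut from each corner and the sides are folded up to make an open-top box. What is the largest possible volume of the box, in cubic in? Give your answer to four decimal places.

With cut size x, the volume is V(x) = x(24 − 2x)(11 − 2x) for 0 < x < 5.5.
V'(x) = 12x^2 − 140x + 264. Setting V'(x) = 0 gives x ≈ 2.3652 (the root in (0, 5.5)).
V''(x) = 24x − 140 is negative there, so this is the maximum; V ≈ 285.7462.

285.7462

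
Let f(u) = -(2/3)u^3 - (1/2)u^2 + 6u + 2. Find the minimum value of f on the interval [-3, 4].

f'(u) = -2u^2 - u + 6, which vanishes at u = -2 and u = 3/2.
Compare values at every candidate in [-3, 4]: f(-3) = -5/2; f(-2) = -20/3; f(3/2) = 61/8; f(4) = -74/3.
The minimum over the interval is -74/3, attained at u = 4.

-74/3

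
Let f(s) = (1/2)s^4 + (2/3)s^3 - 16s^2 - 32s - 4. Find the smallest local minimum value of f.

-652/3

f'(s) = 2s^3 + 2s^2 - 32s - 32. Setting f'(s) = 0 gives s ∈ {-4, -1, 4}.
Since f''(s) = 6s^2 + 4s - 32, we get f''(-4) = 48 > 0 ⇒ local minimum; f''(-1) = -30 < 0 ⇒ local maximum; f''(4) = 80 > 0 ⇒ local minimum.
Thus f has its smallest local minimum at s = 4, with value -652/3.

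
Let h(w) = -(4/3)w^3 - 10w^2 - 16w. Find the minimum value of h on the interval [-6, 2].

h'(w) = -4w^2 - 20w - 16, which vanishes at w = -4 and w = -1.
Compare values at every candidate in [-6, 2]: h(-6) = 24; h(-4) = -32/3; h(-1) = 22/3; h(2) = -248/3.
The minimum over the interval is -248/3, attained at w = 2.

-248/3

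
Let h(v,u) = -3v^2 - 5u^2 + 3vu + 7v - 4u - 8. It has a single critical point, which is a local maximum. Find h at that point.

∂h/∂v = -6v + 3u + 7 = 0 and ∂h/∂u = 3v - 10u - 4 = 0, so (v, u) = (58/51, -1/17).
The Hessian has h_{vv} = -6, h_{uu} = -10, h_{vu} = 3, giving D = 51 > 0 with h_{vv} < 0, so the point is a local maximum.
h(58/51, -1/17) = -199/51.

-199/51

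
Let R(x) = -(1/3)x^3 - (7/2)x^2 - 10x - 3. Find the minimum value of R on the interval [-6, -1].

7/6

The derivative is -x^2 - 7x - 10, which vanishes at x = -5 and x = -2.
Candidates: R(-6) = 3, R(-5) = 7/6, R(-2) = 17/3, R(-1) = 23/6.
The minimum over the interval is 7/6, attained at x = -5.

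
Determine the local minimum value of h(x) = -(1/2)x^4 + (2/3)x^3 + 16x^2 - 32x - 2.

-107/6

h'(x) = -2x^3 + 2x^2 + 32x - 32 = 0 at x = -4, 1, 4.
h''(x) = -6x^2 + 4x + 32. h''(-4) = -80 < 0 ⇒ local maximum; h''(1) = 30 > 0 ⇒ local minimum; h''(4) = -48 < 0 ⇒ local maximum.
Thus h has its local minimum at x = 1, with value -107/6.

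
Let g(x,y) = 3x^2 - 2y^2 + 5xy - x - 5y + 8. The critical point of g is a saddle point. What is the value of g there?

∂g/∂x = 6x + 5y - 1 = 0 and ∂g/∂y = 5x - 4y - 5 = 0, so (x, y) = (29/49, -25/49).
The Hessian has g_{xx} = 6, g_{yy} = -4, g_{xy} = 5, giving D = -49 < 0, so the point is a saddle point.
g(29/49, -25/49) = 440/49.

440/49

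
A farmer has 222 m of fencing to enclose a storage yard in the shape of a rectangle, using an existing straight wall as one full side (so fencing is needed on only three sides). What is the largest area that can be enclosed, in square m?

Let the sides perpendicular to the wall have length x and the parallel side y, so 2x + y = 222 and the area is A = xy = x(222 − 2x).
A'(x) = 222 − 4x = 0 gives x = 111/2, and A''(x) = −4 < 0 confirms a maximum.
Then y = 222 − 2·111/2 = 111 and A = 12321/2.

12321/2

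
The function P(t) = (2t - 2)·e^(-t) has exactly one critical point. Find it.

2

Differentiating with the product rule gives P'(t) = (-2t + 4)·e^(-t). Since e^(-t) > 0, the only critical point is t = 2.
P''(2) has the same sign as -2 < 0, so this is a local maximum.
P(2) = (2)·e^(-2) ≈ 0.2707.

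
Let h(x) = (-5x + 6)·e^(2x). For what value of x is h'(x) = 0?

Differentiating with the product rule gives h'(x) = (-10x + 7)·e^(2x). Since e^(2x) > 0, the only critical point is x = 7/10.
h''(7/10) has the same sign as -10 < 0, so this is a local maximum.
h(7/10) = (5/2)·e^(7/5) ≈ 10.1380.

7/10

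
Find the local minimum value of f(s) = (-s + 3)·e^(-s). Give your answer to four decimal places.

By the product rule, f'(s) = (s - 4)·e^(-s). Since e^(-s) > 0, the only critical point is s = 4.
f''(4) has the same sign as 1 > 0, so this is a local minimum.
f(4) = (-1)·e^(-4) ≈ -0.0183.

-0.0183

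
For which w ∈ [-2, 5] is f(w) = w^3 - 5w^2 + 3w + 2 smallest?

-2

Differentiating, f'(w) = 3w^2 - 10w + 3; which vanishes at w = 1/3 and w = 3.
Evaluating at the critical points and endpoints: f(-2) = -32, f(1/3) = 67/27, f(3) = -7, f(5) = 17.
Hence the absolute minimum is -32 at w = -2.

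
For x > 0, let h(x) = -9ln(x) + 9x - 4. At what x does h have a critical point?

1

h'(x) = -9/x + 9 = 0 gives x = 1.
h''(x) = 9/x², which is positive for x > 0, so this is a local minimum.
h(1) = -9·ln(1) + 9 - 4 ≈ 5.0000.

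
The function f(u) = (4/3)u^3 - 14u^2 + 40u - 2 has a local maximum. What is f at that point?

f'(u) = 4u^2 - 28u + 40. Setting f'(u) = 0 gives u ∈ {2, 5}.
f''(u) = 8u - 28. f''(2) = -12 < 0 ⇒ local maximum; f''(5) = 12 > 0 ⇒ local minimum.
Thus f has its local maximum at u = 2, with value 98/3.

98/3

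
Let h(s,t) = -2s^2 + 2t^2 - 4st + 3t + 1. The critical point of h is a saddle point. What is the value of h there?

7/16

∂h/∂s = -4s - 4t = 0 and ∂h/∂t = -4s + 4t + 3 = 0, so (s, t) = (3/8, -3/8).
The Hessian has h_{ss} = -4, h_{tt} = 4, h_{st} = -4, giving D = -32 < 0, so the point is a saddle point.
h(3/8, -3/8) = 7/16.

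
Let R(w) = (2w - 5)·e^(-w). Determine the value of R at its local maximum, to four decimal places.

0.0604

R'(w) = 2·e^(-w) + (2w - 5)·(-1)·e^(-w) = (-2w + 7)·e^(-w). Since e^(-w) > 0, the only critical point is w = 7/2.
R''(7/2) has the same sign as -2 < 0, so this is a local maximum.
R(7/2) = (2)·e^(-7/2) ≈ 0.0604.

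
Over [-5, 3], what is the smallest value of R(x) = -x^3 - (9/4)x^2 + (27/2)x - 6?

The derivative is -3x^2 - (9/2)x + 27/2, which vanishes at x = -3 and x = 3/2.
Compare values at every candidate in [-5, 3]: R(-5) = -19/4, R(-3) = -159/4, R(3/2) = 93/16, R(3) = -51/4.
Hence the absolute minimum is -159/4 at x = -3.

-159/4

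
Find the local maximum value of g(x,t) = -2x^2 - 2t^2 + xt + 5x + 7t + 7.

96/5

∂g/∂x = -4x + t + 5 = 0 and ∂g/∂t = x - 4t + 7 = 0, so (x, t) = (9/5, 11/5).
The Hessian has g_{xx} = -4, g_{tt} = -4, g_{xt} = 1, giving D = 15 > 0 with g_{xx} < 0, so the point is a local maximum.
g(9/5, 11/5) = 96/5.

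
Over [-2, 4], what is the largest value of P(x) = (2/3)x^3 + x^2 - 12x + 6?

86/3

P'(x) = 2x^2 + 2x - 12, whose only zero in [-2, 4] is x = 2.
Compare values at every candidate in [-2, 4]: P(-2) = 86/3, P(2) = -26/3, P(4) = 50/3.
So the maximum is P(-2) = 86/3.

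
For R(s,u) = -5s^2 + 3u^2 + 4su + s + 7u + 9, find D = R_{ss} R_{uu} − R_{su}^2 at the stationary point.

-76

∂R/∂s = -10s + 4u + 1 = 0 and ∂R/∂u = 4s + 6u + 7 = 0, so (s, u) = (-11/38, -37/38).
The Hessian has R_{ss} = -10, R_{uu} = 6, R_{su} = 4, giving D = -76 < 0, so the point is a saddle point.
D = (-10)·(6) − (4)^2 = -76.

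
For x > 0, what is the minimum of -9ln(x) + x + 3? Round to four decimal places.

-7.7750

g'(x) = -9/x + 1 = 0 gives x = 9.
g''(x) = 9/x², which is positive for x > 0, so this is a local minimum.
g(9) = -9·ln(9) + 9 + 3 ≈ -7.7750.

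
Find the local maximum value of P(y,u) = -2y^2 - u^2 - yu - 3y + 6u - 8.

∂P/∂y = -4y - u - 3 = 0 and ∂P/∂u = -y - 2u + 6 = 0, so (y, u) = (-12/7, 27/7).
The Hessian has P_{yy} = -4, P_{uu} = -2, P_{yu} = -1, giving D = 7 > 0 with P_{yy} < 0, so the point is a local maximum.
P(-12/7, 27/7) = 43/7.

43/7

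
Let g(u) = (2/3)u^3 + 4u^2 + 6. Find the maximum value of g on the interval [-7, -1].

Differentiating, g'(u) = 2u^2 + 8u; whose only zero in [-7, -1] is u = -4.
Candidates: g(-7) = -80/3,  g(-4) = 82/3,  g(-1) = 28/3.
So the maximum is g(-4) = 82/3.

82/3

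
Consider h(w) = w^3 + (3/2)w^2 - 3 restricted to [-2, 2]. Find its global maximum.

The derivative is 3w^2 + 3w, which vanishes at w = -1 and w = 0.
Candidates: h(-2) = -5,  h(-1) = -5/2,  h(0) = -3,  h(2) = 11.
The maximum over the interval is 11, attained at w = 2.

11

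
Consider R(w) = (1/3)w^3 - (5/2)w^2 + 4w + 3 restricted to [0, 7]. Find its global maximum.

The derivative is w^2 - 5w + 4, which vanishes at w = 1 and w = 4.
Evaluating at the critical points and endpoints: R(0) = 3, R(1) = 29/6, R(4) = 1/3, R(7) = 137/6.
Hence the absolute maximum is 137/6 at w = 7.

137/6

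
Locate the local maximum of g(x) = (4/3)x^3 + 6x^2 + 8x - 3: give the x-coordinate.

-2

g'(x) = 4x^2 + 12x + 8 = 0 at x = -2, -1.
g''(x) = 8x + 12. g''(-2) = -4 < 0 ⇒ local maximum; g''(-1) = 4 > 0 ⇒ local minimum.
Thus g has its local maximum at x = -2, with value -17/3.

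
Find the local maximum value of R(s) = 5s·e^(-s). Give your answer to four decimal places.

1.8394

By the product rule, R'(s) = (-5s + 5)·e^(-s). Since e^(-s) > 0, the only critical point is s = 1.
R''(1) has the same sign as -5 < 0, so this is a local maximum.
R(1) = (5)·e^(-1) ≈ 1.8394.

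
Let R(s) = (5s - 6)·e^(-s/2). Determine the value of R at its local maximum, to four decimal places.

2.0190

R'(s) = 5·e^(-s/2) + (5s - 6)·(-1/2)·e^(-s/2) = (-(5/2)s + 8)·e^(-s/2). Since e^(-s/2) > 0, the only critical point is s = 16/5.
R''(16/5) has the same sign as -5/2 < 0, so this is a local maximum.
R(16/5) = (10)·e^(-8/5) ≈ 2.0190.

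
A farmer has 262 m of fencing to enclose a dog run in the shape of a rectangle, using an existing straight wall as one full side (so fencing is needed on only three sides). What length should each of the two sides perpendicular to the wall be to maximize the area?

131/2

Let the sides perpendicular to the wall have length x and the parallel side y, so 2x + y = 262 and the area is A = xy = x(262 − 2x).
A'(x) = 262 − 4x = 0 gives x = 131/2, and A''(x) = −4 < 0 confirms a maximum.
Then y = 262 − 2·131/2 = 131 and A = 17161/2.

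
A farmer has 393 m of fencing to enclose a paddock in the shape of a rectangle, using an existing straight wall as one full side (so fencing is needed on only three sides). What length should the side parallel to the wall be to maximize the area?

393/2

Let the sides perpendicular to the wall have length x and the parallel side y, so 2x + y = 393 and the area is A = xy = x(393 − 2x).
A'(x) = 393 − 4x = 0 gives x = 393/4, and A''(x) = −4 < 0 confirms a maximum.
Then y = 393 − 2·393/4 = 393/2 and A = 154449/8.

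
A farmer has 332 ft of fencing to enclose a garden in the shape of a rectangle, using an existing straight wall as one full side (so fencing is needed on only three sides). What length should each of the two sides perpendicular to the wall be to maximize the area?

83

Let the sides perpendicular to the wall have length x and the parallel side y, so 2x + y = 332 and the area is A = xy = x(332 − 2x).
A'(x) = 332 − 4x = 0 gives x = 83, and A''(x) = −4 < 0 confirms a maximum.
Then y = 332 − 2·83 = 166 and A = 13778.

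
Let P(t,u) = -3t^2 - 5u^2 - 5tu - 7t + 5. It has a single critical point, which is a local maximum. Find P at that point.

12

∂P/∂t = -6t - 5u - 7 = 0 and ∂P/∂u = -5t - 10u = 0, so (t, u) = (-2, 1).
The Hessian has P_{tt} = -6, P_{uu} = -10, P_{tu} = -5, giving D = 35 > 0 with P_{tt} < 0, so the point is a local maximum.
P(-2, 1) = 12.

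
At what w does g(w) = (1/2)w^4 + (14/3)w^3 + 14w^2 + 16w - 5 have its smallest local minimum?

g'(w) = 2w^3 + 14w^2 + 28w + 16. Setting g'(w) = 0 gives w ∈ {-4, -2, -1}.
g''(w) = 6w^2 + 28w + 28. g''(-4) = 12 > 0 ⇒ local minimum; g''(-2) = -4 < 0 ⇒ local maximum; g''(-1) = 6 > 0 ⇒ local minimum.
The smallest local minimum is g(-4) = -47/3.

-4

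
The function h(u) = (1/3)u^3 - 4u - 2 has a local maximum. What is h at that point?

h'(u) = u^2 - 4 = 0 at u = -2, 2.
h''(u) = 2u. h''(-2) = -4 < 0 ⇒ local maximum; h''(2) = 4 > 0 ⇒ local minimum.
Thus h has its local maximum at u = -2, with value 10/3.

10/3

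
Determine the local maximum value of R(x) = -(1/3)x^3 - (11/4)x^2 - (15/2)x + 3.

R'(x) = -x^2 - (11/2)x - 15/2. Setting R'(x) = 0 gives x ∈ {-3, -5/2}.
Since R''(x) = -2x - 11/2, we get R''(-3) = 1/2 > 0 ⇒ local minimum; R''(-5/2) = -1/2 < 0 ⇒ local maximum.
Thus R has its local maximum at x = -5/2, with value 469/48.

469/48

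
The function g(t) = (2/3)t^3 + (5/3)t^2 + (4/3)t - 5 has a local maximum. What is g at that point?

g'(t) = 2t^2 + (10/3)t + 4/3 = 0 at t = -1, -2/3.
g''(t) = 4t + 10/3. g''(-1) = -2/3 < 0 ⇒ local maximum; g''(-2/3) = 2/3 > 0 ⇒ local minimum.
So the local maximum value is g(-1) = -16/3.

-16/3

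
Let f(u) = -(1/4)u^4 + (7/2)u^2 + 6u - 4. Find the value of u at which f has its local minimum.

Critical points: f'(u) = -u^3 + 7u + 6 vanishes at u = -2, -1, 3.
Second-derivative test with f''(u) = -3u^2 + 7: f''(-2) = -5 < 0 ⇒ local maximum; f''(-1) = 4 > 0 ⇒ local minimum; f''(3) = -20 < 0 ⇒ local maximum.
Thus f has its local minimum at u = -1, with value -27/4.

-1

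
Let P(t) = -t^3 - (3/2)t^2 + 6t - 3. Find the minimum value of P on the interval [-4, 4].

Differentiating, P'(t) = -3t^2 - 3t + 6; which vanishes at t = -2 and t = 1.
Evaluating at the critical points and endpoints: P(-4) = 13, P(-2) = -13, P(1) = 1/2, P(4) = -67.
So the minimum is P(4) = -67.

-67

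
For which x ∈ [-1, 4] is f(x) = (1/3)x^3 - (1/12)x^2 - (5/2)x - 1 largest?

4

Differentiating, f'(x) = x^2 - (1/6)x - 5/2; whose only zero in [-1, 4] is x = 5/3.
Candidates: f(-1) = 13/12,  f(5/3) = -1249/324,  f(4) = 9.
So the maximum is f(4) = 9.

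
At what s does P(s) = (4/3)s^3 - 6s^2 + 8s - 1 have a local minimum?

2

P'(s) = 4s^2 - 12s + 8 = 0 at s = 1, 2.
P''(s) = 8s - 12. P''(1) = -4 < 0 ⇒ local maximum; P''(2) = 4 > 0 ⇒ local minimum.
Thus P has its local minimum at s = 2, with value 5/3.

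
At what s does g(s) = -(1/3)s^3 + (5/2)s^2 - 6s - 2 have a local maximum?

3

g'(s) = -s^2 + 5s - 6 = 0 at s = 2, 3.
g''(s) = -2s + 5. g''(2) = 1 > 0 ⇒ local minimum; g''(3) = -1 < 0 ⇒ local maximum.
Thus g has its local maximum at s = 3, with value -13/2.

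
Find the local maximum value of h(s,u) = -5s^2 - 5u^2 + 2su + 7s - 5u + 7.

∂h/∂s = -10s + 2u + 7 = 0 and ∂h/∂u = 2s - 10u - 5 = 0, so (s, u) = (5/8, -3/8).
The Hessian has h_{ss} = -10, h_{uu} = -10, h_{su} = 2, giving D = 96 > 0 with h_{ss} < 0, so the point is a local maximum.
h(5/8, -3/8) = 81/8.

81/8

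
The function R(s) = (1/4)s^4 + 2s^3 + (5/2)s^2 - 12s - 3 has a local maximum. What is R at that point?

R'(s) = s^3 + 6s^2 + 5s - 12 = 0 at s = -4, -3, 1.
Since R''(s) = 3s^2 + 12s + 5, we get R''(-4) = 5 > 0 ⇒ local minimum; R''(-3) = -4 < 0 ⇒ local maximum; R''(1) = 20 > 0 ⇒ local minimum.
The local maximum is R(-3) = 87/4.

87/4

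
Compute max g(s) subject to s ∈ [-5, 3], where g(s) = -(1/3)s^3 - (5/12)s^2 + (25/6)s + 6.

197/12

Differentiating, g'(s) = -s^2 - (5/6)s + 25/6; which vanishes at s = -5/2 and s = 5/3.
Compare values at every candidate in [-5, 3]: g(-5) = 197/12,  g(-5/2) = -29/16,  g(5/3) = 3319/324,  g(3) = 23/4.
So the maximum is g(-5) = 197/12.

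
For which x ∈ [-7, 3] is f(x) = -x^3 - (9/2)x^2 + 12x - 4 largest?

-7

Differentiating, f'(x) = -3x^2 - 9x + 12; which vanishes at x = -4 and x = 1.
Compare values at every candidate in [-7, 3]: f(-7) = 69/2; f(-4) = -60; f(1) = 5/2; f(3) = -71/2.
Hence the absolute maximum is 69/2 at x = -7.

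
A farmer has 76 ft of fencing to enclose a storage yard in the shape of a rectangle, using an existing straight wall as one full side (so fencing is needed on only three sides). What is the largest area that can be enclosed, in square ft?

722

Let the sides perpendicular to the wall have length x and the parallel side y, so 2x + y = 76 and the area is A = xy = x(76 − 2x).
A'(x) = 76 − 4x = 0 gives x = 19, and A''(x) = −4 < 0 confirms a maximum.
Then y = 76 − 2·19 = 38 and A = 722.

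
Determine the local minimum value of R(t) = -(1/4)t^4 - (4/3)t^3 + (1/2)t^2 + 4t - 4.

-77/12

R'(t) = -t^3 - 4t^2 + t + 4. Setting R'(t) = 0 gives t ∈ {-4, -1, 1}.
R''(t) = -3t^2 - 8t + 1. R''(-4) = -15 < 0 ⇒ local maximum; R''(-1) = 6 > 0 ⇒ local minimum; R''(1) = -10 < 0 ⇒ local maximum.
Thus R has its local minimum at t = -1, with value -77/12.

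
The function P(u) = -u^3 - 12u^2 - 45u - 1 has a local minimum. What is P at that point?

49

P'(u) = -3u^2 - 24u - 45. Setting P'(u) = 0 gives u ∈ {-5, -3}.
Since P''(u) = -6u - 24, we get P''(-5) = 6 > 0 ⇒ local minimum; P''(-3) = -6 < 0 ⇒ local maximum.
Thus P has its local minimum at u = -5, with value 49.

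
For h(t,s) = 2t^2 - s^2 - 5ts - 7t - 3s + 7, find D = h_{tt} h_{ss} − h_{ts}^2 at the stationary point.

∂h/∂t = 4t - 5s - 7 = 0 and ∂h/∂s = -5t - 2s - 3 = 0, so (t, s) = (-1/33, -47/33).
The Hessian has h_{tt} = 4, h_{ss} = -2, h_{ts} = -5, giving D = -33 < 0, so the point is a saddle point.
D = (4)·(-2) − (-5)^2 = -33.

-33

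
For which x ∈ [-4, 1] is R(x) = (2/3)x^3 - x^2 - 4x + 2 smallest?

The derivative is 2x^2 - 2x - 4, whose only zero in [-4, 1] is x = -1.
Evaluating at the critical points and endpoints: R(-4) = -122/3,  R(-1) = 13/3,  R(1) = -7/3.
Hence the absolute minimum is -122/3 at x = -4.

-4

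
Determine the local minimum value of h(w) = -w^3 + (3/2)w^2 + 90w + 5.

-565/2

Critical points: h'(w) = -3w^2 + 3w + 90 vanishes at w = -5, 6.
Since h''(w) = -6w + 3, we get h''(-5) = 33 > 0 ⇒ local minimum; h''(6) = -33 < 0 ⇒ local maximum.
Thus h has its local minimum at w = -5, with value -565/2.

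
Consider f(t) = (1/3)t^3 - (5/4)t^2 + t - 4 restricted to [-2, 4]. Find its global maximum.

The derivative is t^2 - (5/2)t + 1, which vanishes at t = 1/2 and t = 2.
Evaluating at the critical points and endpoints: f(-2) = -41/3,  f(1/2) = -181/48,  f(2) = -13/3,  f(4) = 4/3.
The maximum over the interval is 4/3, attained at t = 4.

4/3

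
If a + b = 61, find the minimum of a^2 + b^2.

3721/2

With a + b = 61, a^2 + b^2 = a^2 + (61 − a)^2.
The derivative 2a − 2(61 − a) = 4a − 122 vanishes at a = 61/2; second derivative 4 > 0, a minimum.
The minimum is 2·(61/2)^2 = 3721/2.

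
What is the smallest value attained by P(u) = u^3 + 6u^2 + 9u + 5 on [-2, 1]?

P'(u) = 3u^2 + 12u + 9, whose only zero in [-2, 1] is u = -1.
Compare values at every candidate in [-2, 1]: P(-2) = 3, P(-1) = 1, P(1) = 21.
So the minimum is P(-1) = 1.

1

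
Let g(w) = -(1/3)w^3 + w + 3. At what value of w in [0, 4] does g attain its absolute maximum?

The derivative is -w^2 + 1, whose only zero in [0, 4] is w = 1.
Compare values at every candidate in [0, 4]: g(0) = 3, g(1) = 11/3, g(4) = -43/3.
The maximum over the interval is 11/3, attained at w = 1.

1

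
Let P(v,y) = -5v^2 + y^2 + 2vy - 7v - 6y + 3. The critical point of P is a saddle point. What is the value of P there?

-143/24

∂P/∂v = -10v + 2y - 7 = 0 and ∂P/∂y = 2v + 2y - 6 = 0, so (v, y) = (-1/12, 37/12).
The Hessian has P_{vv} = -10, P_{yy} = 2, P_{vy} = 2, giving D = -24 < 0, so the point is a saddle point.
P(-1/12, 37/12) = -143/24.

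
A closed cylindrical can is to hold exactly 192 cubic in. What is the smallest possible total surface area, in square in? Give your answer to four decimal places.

184.2392

With radius r and height h, πr²h = 192 so h = 192/(πr²), and S(r) = 2πr² + 2πrh = 2πr² + 2·192/r.
S'(r) = 4πr − 2·192/r² = 0 ⇒ r³ = 192/(2π), so r ≈ 3.1264 and h = 2r ≈ 6.2527.
S''(r) = 4π + 4·192/r³ > 0, so this is the minimum; S ≈ 184.2392.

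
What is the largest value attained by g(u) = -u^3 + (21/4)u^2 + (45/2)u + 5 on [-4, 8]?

495/4

g'(u) = -3u^2 + (21/2)u + 45/2, which vanishes at u = -3/2 and u = 5.
Compare values at every candidate in [-4, 8]: g(-4) = 63; g(-3/2) = -217/16; g(5) = 495/4; g(8) = 9.
So the maximum is g(5) = 495/4.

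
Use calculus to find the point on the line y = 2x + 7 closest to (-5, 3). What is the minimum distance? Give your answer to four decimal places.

Minimize D(x)^2 = (x + 5)^2 + (2x + 4)^2.
d/dx[D^2] = 2(x + 5) + 2·2·(2x + 4) = 0 ⇒ x = -13/5.
Then y = 9/5 and the distance is √(36/5) ≈ 2.6833.

2.6833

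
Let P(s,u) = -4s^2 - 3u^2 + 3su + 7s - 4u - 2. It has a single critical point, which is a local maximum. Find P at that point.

∂P/∂s = -8s + 3u + 7 = 0 and ∂P/∂u = 3s - 6u - 4 = 0, so (s, u) = (10/13, -11/39).
The Hessian has P_{ss} = -8, P_{uu} = -6, P_{su} = 3, giving D = 39 > 0 with P_{ss} < 0, so the point is a local maximum.
P(10/13, -11/39) = 49/39.

49/39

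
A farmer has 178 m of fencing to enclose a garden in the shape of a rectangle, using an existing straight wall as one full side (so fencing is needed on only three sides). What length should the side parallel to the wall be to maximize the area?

89

Let the sides perpendicular to the wall have length x and the parallel side y, so 2x + y = 178 and the area is A = xy = x(178 − 2x).
A'(x) = 178 − 4x = 0 gives x = 89/2, and A''(x) = −4 < 0 confirms a maximum.
Then y = 178 − 2·89/2 = 89 and A = 7921/2.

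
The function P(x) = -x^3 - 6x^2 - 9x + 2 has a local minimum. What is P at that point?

2

P'(x) = -3x^2 - 12x - 9 = 0 at x = -3, -1.
Second-derivative test with P''(x) = -6x - 12: P''(-3) = 6 > 0 ⇒ local minimum; P''(-1) = -6 < 0 ⇒ local maximum.
So the local minimum value is P(-3) = 2.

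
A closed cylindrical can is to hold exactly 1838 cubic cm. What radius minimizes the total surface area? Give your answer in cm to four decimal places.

6.6383

With radius r and height h, πr²h = 1838 so h = 1838/(πr²), and S(r) = 2πr² + 2πrh = 2πr² + 2·1838/r.
S'(r) = 4πr − 2·1838/r² = 0 ⇒ r³ = 1838/(2π), so r ≈ 6.6383 and h = 2r ≈ 13.2765.
S''(r) = 4π + 4·1838/r³ > 0, so this is the minimum; S ≈ 830.6375.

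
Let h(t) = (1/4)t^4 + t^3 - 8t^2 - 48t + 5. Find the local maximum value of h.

281/4

h'(t) = t^3 + 3t^2 - 16t - 48. Setting h'(t) = 0 gives t ∈ {-4, -3, 4}.
Second-derivative test with h''(t) = 3t^2 + 6t - 16: h''(-4) = 8 > 0 ⇒ local minimum; h''(-3) = -7 < 0 ⇒ local maximum; h''(4) = 56 > 0 ⇒ local minimum.
So the local maximum value is h(-3) = 281/4.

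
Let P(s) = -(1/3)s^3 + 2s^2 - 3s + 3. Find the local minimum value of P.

Critical points: P'(s) = -s^2 + 4s - 3 vanishes at s = 1, 3.
P''(s) = -2s + 4. P''(1) = 2 > 0 ⇒ local minimum; P''(3) = -2 < 0 ⇒ local maximum.
So the local minimum value is P(1) = 5/3.

5/3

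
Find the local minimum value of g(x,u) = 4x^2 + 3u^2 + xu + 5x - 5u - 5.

-435/47

∂g/∂x = 8x + u + 5 = 0 and ∂g/∂u = x + 6u - 5 = 0, so (x, u) = (-35/47, 45/47).
The Hessian has g_{xx} = 8, g_{uu} = 6, g_{xu} = 1, giving D = 47 > 0 with g_{xx} > 0, so the point is a local minimum.
g(-35/47, 45/47) = -435/47.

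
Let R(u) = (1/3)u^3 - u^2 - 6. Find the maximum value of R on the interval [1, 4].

-2/3

R'(u) = u^2 - 2u, whose only zero in [1, 4] is u = 2.
Compare values at every candidate in [1, 4]: R(1) = -20/3, R(2) = -22/3, R(4) = -2/3.
So the maximum is R(4) = -2/3.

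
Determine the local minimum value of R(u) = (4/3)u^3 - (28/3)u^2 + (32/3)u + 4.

-52/3

R'(u) = 4u^2 - (56/3)u + 32/3 = 0 at u = 2/3, 4.
Since R''(u) = 8u - 56/3, we get R''(2/3) = -40/3 < 0 ⇒ local maximum; R''(4) = 40/3 > 0 ⇒ local minimum.
So the local minimum value is R(4) = -52/3.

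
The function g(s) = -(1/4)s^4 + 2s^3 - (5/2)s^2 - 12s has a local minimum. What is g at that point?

g'(s) = -s^3 + 6s^2 - 5s - 12 = 0 at s = -1, 3, 4.
g''(s) = -3s^2 + 12s - 5. g''(-1) = -20 < 0 ⇒ local maximum; g''(3) = 4 > 0 ⇒ local minimum; g''(4) = -5 < 0 ⇒ local maximum.
Thus g has its local minimum at s = 3, with value -99/4.

-99/4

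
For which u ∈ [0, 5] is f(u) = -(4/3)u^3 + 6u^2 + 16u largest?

Differentiating, f'(u) = -4u^2 + 12u + 16; whose only zero in [0, 5] is u = 4.
Compare values at every candidate in [0, 5]: f(0) = 0,  f(4) = 224/3,  f(5) = 190/3.
Hence the absolute maximum is 224/3 at u = 4.

4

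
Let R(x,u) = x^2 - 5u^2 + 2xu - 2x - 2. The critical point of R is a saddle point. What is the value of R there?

∂R/∂x = 2x + 2u - 2 = 0 and ∂R/∂u = 2x - 10u = 0, so (x, u) = (5/6, 1/6).
The Hessian has R_{xx} = 2, R_{uu} = -10, R_{xu} = 2, giving D = -24 < 0, so the point is a saddle point.
R(5/6, 1/6) = -17/6.

-17/6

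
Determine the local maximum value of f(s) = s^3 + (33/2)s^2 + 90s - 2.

f'(s) = 3s^2 + 33s + 90 = 0 at s = -6, -5.
Since f''(s) = 6s + 33, we get f''(-6) = -3 < 0 ⇒ local maximum; f''(-5) = 3 > 0 ⇒ local minimum.
So the local maximum value is f(-6) = -164.

-164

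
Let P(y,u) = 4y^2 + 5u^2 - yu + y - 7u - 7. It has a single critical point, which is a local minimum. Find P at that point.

-747/79

∂P/∂y = 8y - u + 1 = 0 and ∂P/∂u = -y + 10u - 7 = 0, so (y, u) = (-3/79, 55/79).
The Hessian has P_{yy} = 8, P_{uu} = 10, P_{yu} = -1, giving D = 79 > 0 with P_{yy} > 0, so the point is a local minimum.
P(-3/79, 55/79) = -747/79.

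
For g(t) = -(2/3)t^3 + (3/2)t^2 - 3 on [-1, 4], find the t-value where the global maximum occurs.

g'(t) = -2t^2 + 3t, which vanishes at t = 0 and t = 3/2.
Evaluating at the critical points and endpoints: g(-1) = -5/6,  g(0) = -3,  g(3/2) = -15/8,  g(4) = -65/3.
Hence the absolute maximum is -5/6 at t = -1.

-1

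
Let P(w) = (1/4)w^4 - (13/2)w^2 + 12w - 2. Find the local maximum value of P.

Critical points: P'(w) = w^3 - 13w + 12 vanishes at w = -4, 1, 3.
P''(w) = 3w^2 - 13. P''(-4) = 35 > 0 ⇒ local minimum; P''(1) = -10 < 0 ⇒ local maximum; P''(3) = 14 > 0 ⇒ local minimum.
The local maximum is P(1) = 15/4.

15/4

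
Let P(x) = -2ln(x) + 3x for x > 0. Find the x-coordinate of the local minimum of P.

P'(x) = -2/x + 3 = 0 gives x = 2/3.
P''(x) = 2/x², which is positive for x > 0, so this is a local minimum.
P(2/3) = -2·ln(2/3) + 2 ≈ 2.8109.

2/3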